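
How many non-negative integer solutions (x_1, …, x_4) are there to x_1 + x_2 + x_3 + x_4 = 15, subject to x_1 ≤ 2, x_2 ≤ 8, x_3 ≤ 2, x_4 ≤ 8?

36

By stars and bars, unrestricted non-negative solutions to x_1+…+x_4 = 15 number C(15+3,3) = 816.
Subtract solutions that violate a single cap (substitute x_i' = x_i − (cap_i+1)): x_1 ≥ 3 gives C(15,3) = 455; x_2 ≥ 9 gives C(9,3) = 84; x_3 ≥ 3 gives C(15,3) = 455; x_4 ≥ 9 gives C(9,3) = 84. Together 1078.
Add back pairs where two caps are both exceeded: 20 + 220 + 20 + 20 + 0 + 20 = 300.
Subtract triples: 1 + 0 + 1 + 0 = 2.
By inclusion–exclusion the count is 816 − 1078 + 300 − 2 = 36.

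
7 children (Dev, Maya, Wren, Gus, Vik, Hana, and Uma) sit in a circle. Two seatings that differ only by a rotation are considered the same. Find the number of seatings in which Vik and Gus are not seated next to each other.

480

Without the restriction there are (6)! = 720 seatings.
Those with Vik next to Gus: fuse the pair into one unit and seat 6 units around a circle — 2·(5)! = 240.
Subtracting, 720 − 240 = 480.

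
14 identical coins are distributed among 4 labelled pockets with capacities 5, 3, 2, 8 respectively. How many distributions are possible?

By stars and bars, unrestricted non-negative solutions to x_1+…+x_4 = 14 number C(14+3,3) = 680.
Subtract solutions that violate a single cap (substitute x_i' = x_i − (cap_i+1)): x_1 ≥ 6 gives C(11,3) = 165; x_2 ≥ 4 gives C(13,3) = 286; x_3 ≥ 3 gives C(14,3) = 364; x_4 ≥ 9 gives C(8,3) = 56. Together 871.
Add back pairs where two caps are both exceeded: 35 + 56 + 0 + 120 + 4 + 10 = 225.
Subtract triples: 4 + 0 + 0 + 0 = 4.
By inclusion–exclusion the count is 680 − 871 + 225 − 4 = 30.

30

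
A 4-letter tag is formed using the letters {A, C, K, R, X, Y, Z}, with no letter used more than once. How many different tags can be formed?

This is a permutation of 4 out of 7: P(7,4) = 7!/3!.
7 × 6 × 5 × 4 = 840.

840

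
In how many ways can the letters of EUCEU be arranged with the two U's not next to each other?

There are 5!/(2!·2!) = 30 arrangements of EUCEU in total.
Arrangements with the U's together: treat UU as one letter, giving (4)!/(2!) = 12.
Subtracting, 30 − 12 = 18 arrangements keep the U's apart.

18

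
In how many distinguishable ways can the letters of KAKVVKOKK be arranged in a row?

1512

Letter multiplicities in KAKVVKOKK: A×1, K×5, O×1, V×2.
So there are 9! / (5!·2!) = 1512 distinguishable arrangements.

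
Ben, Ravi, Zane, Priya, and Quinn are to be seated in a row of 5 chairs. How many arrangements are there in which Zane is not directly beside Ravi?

72

There are 5! = 120 arrangements in all. If Zane and Ravi are adjacent, merging them into one block gives 2·(4)! = 48 arrangements.
Complementary counting: 120 − 48 = 72.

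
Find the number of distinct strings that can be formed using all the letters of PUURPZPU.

Letter multiplicities in PUURPZPU: P×3, R×1, U×3, Z×1.
So there are 8! / (3!·3!) = 1120 distinguishable arrangements.

1120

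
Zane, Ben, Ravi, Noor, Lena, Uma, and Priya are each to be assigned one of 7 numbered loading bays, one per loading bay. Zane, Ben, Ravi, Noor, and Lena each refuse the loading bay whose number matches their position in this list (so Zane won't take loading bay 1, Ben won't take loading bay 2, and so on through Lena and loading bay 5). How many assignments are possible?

2428

Let Aᵢ (for 1 ≤ i ≤ 5) be the placements that put person i in their forbidden loading bay. Any j of these fix j positions, leaving (7−j)! ways to fill the rest, and there are C(5,j) ways to pick which j.
By inclusion–exclusion, the number of valid placements is Σ_{j=0}^{5} (−1)^j C(5,j)·(7−j)!.
Computing: 5040 − 3600 + 1200 − 240 + 30 − 2 = 2428.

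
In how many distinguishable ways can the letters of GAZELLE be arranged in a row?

1260

The 7 letters of GAZELLE have repeats: E appearing twice and L appearing twice.
The number of distinct arrangements is 7!/(2!·2!) = 5040/4 = 1260.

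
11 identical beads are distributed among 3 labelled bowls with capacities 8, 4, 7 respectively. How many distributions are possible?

34

Ignoring the caps, the number of non-negative solutions to x_1+…+x_3 = 11 is C(13,2) = 78.
Subtract solutions that violate a single cap (substitute x_i' = x_i − (cap_i+1)): x_1 ≥ 9 gives C(4,2) = 6; x_2 ≥ 5 gives C(8,2) = 28; x_3 ≥ 8 gives C(5,2) = 10. Together 44.
No two caps can be exceeded simultaneously, so the pair terms are all 0.
By inclusion–exclusion the count is 78 − 44 + 0 = 34.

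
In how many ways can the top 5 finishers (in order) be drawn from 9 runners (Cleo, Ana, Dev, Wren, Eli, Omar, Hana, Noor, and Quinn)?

This is an ordered selection of 5 from 9: P(9,5).
That gives 9 × 8 × 7 × 6 × 5 = 15120.

15120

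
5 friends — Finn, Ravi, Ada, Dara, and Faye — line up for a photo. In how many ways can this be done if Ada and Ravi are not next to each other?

72

There are 5! = 120 arrangements in all. If Ada and Ravi are adjacent, merging them into one block gives 2·(4)! = 48 arrangements.
So 120 − 48 = 72 arrangements keep them apart.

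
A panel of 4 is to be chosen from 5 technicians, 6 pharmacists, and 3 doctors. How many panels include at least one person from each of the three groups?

495

Unrestricted: C(14,4) = 1001 ways to pick any 4 of the 14.
Subtract selections that omit an entire group: no technicians → C(9,4) = 126; no pharmacists → C(8,4) = 70; no doctors → C(11,4) = 330.
Add back selections omitting two groups (i.e. drawn from a single group): C(5,4) + C(6,4) + C(3,4) = 20.
By inclusion–exclusion: 1001 − 526 + 20 = 495.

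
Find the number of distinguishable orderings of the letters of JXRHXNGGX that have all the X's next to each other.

Treat the 3 copies of X as a single block. The multiset to arrange is then {XXX, G, G, H, J, N, R}, 7 items in all.
That gives (7)!/(2!) = 2520 arrangements.

2520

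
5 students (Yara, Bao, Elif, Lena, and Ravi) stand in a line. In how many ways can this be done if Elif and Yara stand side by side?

48

Treat {Elif, Yara} as a single unit. There are 4 units to order, and the pair itself can be ordered 2 ways.
That gives 2 × 4! = 2 × 24 = 48.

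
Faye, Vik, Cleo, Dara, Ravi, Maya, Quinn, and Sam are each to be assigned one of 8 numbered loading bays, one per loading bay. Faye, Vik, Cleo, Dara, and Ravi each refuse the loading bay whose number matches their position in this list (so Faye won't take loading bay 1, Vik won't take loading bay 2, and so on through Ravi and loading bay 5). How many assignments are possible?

Let Aᵢ (for 1 ≤ i ≤ 5) be the placements that put person i in their forbidden loading bay. Any j of these fix j positions, leaving (8−j)! ways to fill the rest, and there are C(5,j) ways to pick which j.
By inclusion–exclusion, the number of valid placements is Σ_{j=0}^{5} (−1)^j C(5,j)·(8−j)!.
Computing: 40320 − 25200 + 7200 − 1200 + 120 − 6 = 21234.

21234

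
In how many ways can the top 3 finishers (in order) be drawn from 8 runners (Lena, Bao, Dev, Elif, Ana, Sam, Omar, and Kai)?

336

There are 8 choices for 1st place, 7 for 2nd, and 6 for 3rd.
That gives 8 × 7 × 6 = 336.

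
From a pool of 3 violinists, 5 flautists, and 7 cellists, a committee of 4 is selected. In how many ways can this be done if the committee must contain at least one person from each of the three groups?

Unrestricted: C(15,4) = 1365 ways to pick any 4 of the 15.
Selections missing a whole group: no violinists → C(12,4) = 495; no flautists → C(10,4) = 210; no cellists → C(8,4) = 70.
Add back selections omitting two groups (i.e. drawn from a single group): C(3,4) + C(5,4) + C(7,4) = 40.
By inclusion–exclusion: 1365 − 775 + 40 = 630.

630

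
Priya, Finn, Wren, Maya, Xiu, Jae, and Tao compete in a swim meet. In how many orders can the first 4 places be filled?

840

There are 7 choices for 1st place, 6 for 2nd, and so on down to 4 for position 4.
That gives 7 × 6 × 5 × 4 = 840.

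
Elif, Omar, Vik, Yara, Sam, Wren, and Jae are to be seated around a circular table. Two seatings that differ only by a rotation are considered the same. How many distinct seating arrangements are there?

720

Seat Elif anywhere (absorbing the rotational symmetry), then permute the other 6: (6)! = 720.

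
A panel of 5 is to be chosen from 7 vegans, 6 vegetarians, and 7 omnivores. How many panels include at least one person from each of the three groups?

Unrestricted: C(20,5) = 15504 ways to pick any 5 of the 20.
Subtract selections that omit an entire group: no vegans → C(13,5) = 1287; no vegetarians → C(14,5) = 2002; no omnivores → C(13,5) = 1287.
Add back selections omitting two groups (i.e. drawn from a single group): C(7,5) + C(6,5) + C(7,5) = 48.
By inclusion–exclusion: 15504 − 4576 + 48 = 10976.

10976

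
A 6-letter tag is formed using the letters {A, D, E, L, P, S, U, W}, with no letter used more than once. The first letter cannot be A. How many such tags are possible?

17640

The first letter has 8−1 = 7 choices (anything except A).
The remaining 5 letters are filled from the other 7 symbols without repetition: 7 × 6 × 5 × 4 × 3 = 2520.
Total: 7 × 2520 = 17640.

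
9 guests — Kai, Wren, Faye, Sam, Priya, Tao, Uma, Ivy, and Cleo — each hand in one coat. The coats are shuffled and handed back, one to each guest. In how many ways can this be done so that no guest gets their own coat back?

133496

Count assignments avoiding every fixed point. For any j of the 9 guests fixed to their own coat, the other 9−j can be arranged in (9−j)! ways.
By inclusion–exclusion this is Σ_{j=0}^{9} (−1)^j C(9,j)·(9−j)!.
Computing: 362880 − 362880 + 181440 − 60480 + 15120 − 3024 + 504 − 72 + 9 − 1 = 133496.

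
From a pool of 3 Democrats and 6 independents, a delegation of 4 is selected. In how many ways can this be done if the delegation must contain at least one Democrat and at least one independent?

111

With no constraint there are C(9,4) = 126 possible selections.
Selections missing a whole group: no Democrats → C(6,4) = 15; no independents → C(3,4) = 0.
Both groups omitted at once is impossible, so 126 − 15 = 111.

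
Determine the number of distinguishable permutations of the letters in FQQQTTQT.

Letter multiplicities in FQQQTTQT: F×1, Q×4, T×3.
Dividing 8! = 40320 by 4!·3! = 144 for the repeated letters gives 280.

280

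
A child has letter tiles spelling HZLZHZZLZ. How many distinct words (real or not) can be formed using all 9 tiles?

756

Letter multiplicities in HZLZHZZLZ: H×2, L×2, Z×5.
So there are 9! / (5!·2!·2!) = 756 distinguishable arrangements.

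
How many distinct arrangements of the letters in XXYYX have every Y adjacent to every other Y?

4

Treat the 2 copies of Y as a single block. The multiset to arrange is then {YY, X, X, X}, 4 items in all.
That gives (4)!/(3!) = 4 arrangements.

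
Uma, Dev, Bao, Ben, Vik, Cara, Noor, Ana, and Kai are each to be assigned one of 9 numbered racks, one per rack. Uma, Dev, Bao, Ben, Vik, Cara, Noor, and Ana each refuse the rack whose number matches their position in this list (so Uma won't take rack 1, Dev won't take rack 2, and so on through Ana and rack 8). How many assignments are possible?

Let Aᵢ (for 1 ≤ i ≤ 8) be the placements that put person i in their forbidden rack. Any j of these fix j positions, leaving (9−j)! ways to fill the rest, and there are C(8,j) ways to pick which j.
By inclusion–exclusion, the number of valid placements is Σ_{j=0}^{8} (−1)^j C(8,j)·(9−j)!.
Computing: 362880 − 322560 + 141120 − 40320 + 8400 − 1344 + 168 − 16 + 1 = 148329.

148329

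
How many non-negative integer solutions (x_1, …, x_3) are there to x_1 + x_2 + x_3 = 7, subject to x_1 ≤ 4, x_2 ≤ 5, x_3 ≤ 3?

17

Without the upper bounds there are C(9,2) = 36 ways to split 7 among 3 variables.
Subtract solutions that violate a single cap (substitute x_i' = x_i − (cap_i+1)): x_1 ≥ 5 gives C(4,2) = 6; x_2 ≥ 6 gives C(3,2) = 3; x_3 ≥ 4 gives C(5,2) = 10. Together 19.
No two caps can be exceeded simultaneously, so the pair terms are all 0.
By inclusion–exclusion the count is 36 − 19 + 0 = 17.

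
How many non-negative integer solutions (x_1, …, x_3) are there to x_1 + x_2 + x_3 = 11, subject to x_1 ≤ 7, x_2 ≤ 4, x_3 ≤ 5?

20

Without the upper bounds there are C(13,2) = 78 ways to split 11 among 3 variables.
Subtract solutions that violate a single cap (substitute x_i' = x_i − (cap_i+1)): x_1 ≥ 8 gives C(5,2) = 10; x_2 ≥ 5 gives C(8,2) = 28; x_3 ≥ 6 gives C(7,2) = 21. Together 59.
Add back pairs where two caps are both exceeded: 0 + 0 + 1 = 1.
By inclusion–exclusion the count is 78 − 59 + 1 = 20.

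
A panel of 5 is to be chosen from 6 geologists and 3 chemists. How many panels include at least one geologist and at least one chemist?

120

Total 5-person selections from all 9: C(9,5) = 126.
Selections missing a whole group: no geologists → C(3,5) = 0; no chemists → C(6,5) = 6.
Both groups omitted at once is impossible, so 126 − 6 = 120.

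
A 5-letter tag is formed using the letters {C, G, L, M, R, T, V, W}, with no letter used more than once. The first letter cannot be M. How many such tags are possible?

The first letter has 8−1 = 7 choices (anything except M).
The remaining 4 letters are filled from the other 7 symbols without repetition: 7 × 6 × 5 × 4 = 840.
Total: 7 × 840 = 5880.

5880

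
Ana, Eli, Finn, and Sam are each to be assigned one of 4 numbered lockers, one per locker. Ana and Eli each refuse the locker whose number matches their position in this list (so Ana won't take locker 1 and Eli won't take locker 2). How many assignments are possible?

14

Let Aᵢ (for i ∈ {1, 2}) be the placements that put person i in their forbidden locker. Any j of these fix j positions, leaving (4−j)! ways to fill the rest, and there are C(2,j) ways to pick which j.
By inclusion–exclusion, the number of valid placements is Σ_{j=0}^{2} (−1)^j C(2,j)·(4−j)!.
Computing: 24 − 12 + 2 = 14.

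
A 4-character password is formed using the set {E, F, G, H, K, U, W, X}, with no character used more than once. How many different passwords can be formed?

With no repetition, fill the 4 characters in order: 8 choices, then 7, down to 5.
That product is 8 × 7 × 6 × 5 = 1680.

1680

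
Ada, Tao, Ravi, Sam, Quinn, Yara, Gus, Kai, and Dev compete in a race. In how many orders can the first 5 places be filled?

There are 9 choices for 1st place, 8 for 2nd, and so on down to 5 for position 5.
That gives 9 × 8 × 7 × 6 × 5 = 15120.

15120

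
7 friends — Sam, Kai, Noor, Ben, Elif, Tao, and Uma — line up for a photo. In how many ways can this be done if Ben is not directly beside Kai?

Of the 7! = 5040 arrangements, those with Ben and Kai adjacent number 2 × 6! = 1440 (treat the pair as a block with 2 internal orders).
So 5040 − 1440 = 3600 arrangements keep them apart.

3600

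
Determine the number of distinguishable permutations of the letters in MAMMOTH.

840

Letter multiplicities in MAMMOTH: A×1, H×1, M×3, O×1, T×1.
So there are 7! / (3!) = 840 distinguishable arrangements.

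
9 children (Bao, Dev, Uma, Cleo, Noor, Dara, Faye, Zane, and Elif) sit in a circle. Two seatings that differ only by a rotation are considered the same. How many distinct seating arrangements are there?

40320

Seat Bao anywhere (absorbing the rotational symmetry), then permute the other 8: (8)! = 40320.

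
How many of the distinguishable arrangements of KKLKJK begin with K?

20

With the first slot taken by K, it remains to arrange the other 5 letters (KLKJK).
Those 5 letters have K appearing 3 times, giving (5)!/(3!) = 20.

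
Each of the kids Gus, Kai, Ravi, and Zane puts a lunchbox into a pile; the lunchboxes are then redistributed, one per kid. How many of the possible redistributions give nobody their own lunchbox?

9

This is the derangement count D_4: permutations of 4 items with no fixed point.
By inclusion–exclusion this is Σ_{j=0}^{4} (−1)^j C(4,j)·(4−j)!.
Computing: 24 − 24 + 12 − 4 + 1 = 9.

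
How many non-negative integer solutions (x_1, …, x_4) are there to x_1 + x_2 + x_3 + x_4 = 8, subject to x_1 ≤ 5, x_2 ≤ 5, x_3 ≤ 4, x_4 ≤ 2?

By stars and bars, unrestricted non-negative solutions to x_1+…+x_4 = 8 number C(8+3,3) = 165.
Subtract solutions that violate a single cap (substitute x_i' = x_i − (cap_i+1)): x_1 ≥ 6 gives C(5,3) = 10; x_2 ≥ 6 gives C(5,3) = 10; x_3 ≥ 5 gives C(6,3) = 20; x_4 ≥ 3 gives C(8,3) = 56. Together 96.
Add back pairs where two caps are both exceeded: 0 + 0 + 0 + 0 + 0 + 1 = 1.
By inclusion–exclusion the count is 165 − 96 + 1 = 70.

70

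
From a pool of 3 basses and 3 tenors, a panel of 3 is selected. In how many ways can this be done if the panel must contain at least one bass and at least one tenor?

Total 3-person selections from all 6: C(6,3) = 20.
Selections missing a whole group: no basses → C(3,3) = 1; no tenors → C(3,3) = 1.
Both groups omitted at once is impossible, so 20 − 2 = 18.

18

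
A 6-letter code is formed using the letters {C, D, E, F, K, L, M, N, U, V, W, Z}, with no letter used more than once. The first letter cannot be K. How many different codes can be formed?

609840

The first letter has 12−1 = 11 choices (anything except K).
The remaining 5 letters are filled from the other 11 symbols without repetition: 11 × 10 × 9 × 8 × 7 = 55440.
Total: 11 × 55440 = 609840.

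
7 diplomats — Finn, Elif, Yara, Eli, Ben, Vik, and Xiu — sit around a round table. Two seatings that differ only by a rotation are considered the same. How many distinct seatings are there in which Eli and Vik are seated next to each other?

240

Glue Eli and Vik into a block (2 internal orders). Seating 6 units around a circle gives (5)! arrangements.
So 2 × (5)! = 2 × 120 = 240.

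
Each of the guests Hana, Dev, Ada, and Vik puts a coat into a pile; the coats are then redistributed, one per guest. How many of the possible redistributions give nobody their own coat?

Count assignments avoiding every fixed point. For any j of the 4 guests fixed to their own coat, the other 4−j can be arranged in (4−j)! ways.
By inclusion–exclusion this is Σ_{j=0}^{4} (−1)^j C(4,j)·(4−j)!.
Computing: 24 − 24 + 12 − 4 + 1 = 9.

9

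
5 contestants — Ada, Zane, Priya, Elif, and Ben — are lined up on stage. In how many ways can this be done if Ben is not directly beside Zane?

72

Of the 5! = 120 arrangements, those with Ben and Zane adjacent number 2 × 4! = 48 (treat the pair as a block with 2 internal orders).
So 120 − 48 = 72 arrangements keep them apart.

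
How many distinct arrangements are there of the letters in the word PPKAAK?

The 6 letters of PPKAAK have repeats: A appearing twice, K appearing twice, and P appearing twice.
Dividing 6! = 720 by 2!·2!·2! = 8 for the repeated letters gives 90.

90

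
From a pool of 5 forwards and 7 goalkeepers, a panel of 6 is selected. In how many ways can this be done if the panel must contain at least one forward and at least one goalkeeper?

917

With no constraint there are C(12,6) = 924 possible selections.
Subtract selections that omit an entire group: no forwards → C(7,6) = 7; no goalkeepers → C(5,6) = 0.
Both groups omitted at once is impossible, so 924 − 7 = 917.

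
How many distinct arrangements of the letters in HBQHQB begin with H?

30

Fix H in the first position and arrange the remaining 5 letters.
Those 5 letters have B appearing twice and Q appearing twice, giving (5)!/(2!·2!) = 30.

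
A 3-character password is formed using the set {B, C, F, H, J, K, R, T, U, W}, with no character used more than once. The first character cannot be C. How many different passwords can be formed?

648

The first character has 10−1 = 9 choices (anything except C).
The remaining 2 characters are filled from the other 9 symbols without repetition: 9 × 8 = 72.
Total: 9 × 72 = 648.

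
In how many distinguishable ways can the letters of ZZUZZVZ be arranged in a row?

42

ZZUZZVZ has 7 letters with Z appearing 5 times.
So there are 7! / (5!) = 42 distinguishable arrangements.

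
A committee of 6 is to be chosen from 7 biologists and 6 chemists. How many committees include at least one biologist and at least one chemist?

Unrestricted: C(13,6) = 1716 ways to pick any 6 of the 13.
Selections missing a whole group: no biologists → C(6,6) = 1; no chemists → C(7,6) = 7.
Both groups omitted at once is impossible, so 1716 − 8 = 1708.

1708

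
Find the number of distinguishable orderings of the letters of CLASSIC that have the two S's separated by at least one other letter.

Total arrangements of CLASSIC: 7!/(2!·2!) = 1260.
If the two S's are adjacent, glue them into one block, leaving 6 items to arrange: (6)!/(2!) = 360 ways.
Subtracting, 1260 − 360 = 900 arrangements keep the S's apart.

900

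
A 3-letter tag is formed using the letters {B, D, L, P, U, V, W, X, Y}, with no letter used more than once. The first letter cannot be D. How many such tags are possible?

The first letter has 9−1 = 8 choices (anything except D).
The remaining 2 letters are filled from the other 8 symbols without repetition: 8 × 7 = 56.
Total: 8 × 56 = 448.

448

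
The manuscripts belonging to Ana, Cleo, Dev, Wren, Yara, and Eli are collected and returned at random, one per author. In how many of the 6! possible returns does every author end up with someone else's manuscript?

265

Count assignments avoiding every fixed point. For any j of the 6 authors fixed to their own manuscript, the other 6−j can be arranged in (6−j)! ways.
By inclusion–exclusion this is Σ_{j=0}^{6} (−1)^j C(6,j)·(6−j)!.
Computing: 720 − 720 + 360 − 120 + 30 − 6 + 1 = 265.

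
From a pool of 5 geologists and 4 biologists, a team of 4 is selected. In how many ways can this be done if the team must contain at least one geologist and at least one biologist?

120

With no constraint there are C(9,4) = 126 possible selections.
Subtract selections that omit an entire group: no geologists → C(4,4) = 1; no biologists → C(5,4) = 5.
Both groups omitted at once is impossible, so 126 − 6 = 120.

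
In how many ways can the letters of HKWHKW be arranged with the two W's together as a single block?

Treat the 2 copies of W as a single block. The multiset to arrange is then {WW, H, H, K, K}, 5 items in all.
That gives (5)!/(2!·2!) = 30 arrangements.

30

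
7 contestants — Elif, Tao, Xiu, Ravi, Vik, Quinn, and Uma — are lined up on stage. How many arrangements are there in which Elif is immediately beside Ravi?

1440

Place the 5 others and the Elif-Ravi pair as 6 objects in a line; the pair has 2 internal arrangements.
So the count is 2·(6)! = 1440.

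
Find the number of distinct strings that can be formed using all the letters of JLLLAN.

The 6 letters of JLLLAN have repeats: L appearing 3 times.
Dividing 6! = 720 by 3! = 6 for the repeated letters gives 120.

120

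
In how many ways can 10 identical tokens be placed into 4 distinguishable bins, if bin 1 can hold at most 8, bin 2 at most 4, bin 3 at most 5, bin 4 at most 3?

112

Ignoring the caps, the number of non-negative solutions to x_1+…+x_4 = 10 is C(13,3) = 286.
Subtract solutions that violate a single cap (substitute x_i' = x_i − (cap_i+1)): x_1 ≥ 9 gives C(4,3) = 4; x_2 ≥ 5 gives C(8,3) = 56; x_3 ≥ 6 gives C(7,3) = 35; x_4 ≥ 4 gives C(9,3) = 84. Together 179.
Add back pairs where two caps are both exceeded: 0 + 0 + 0 + 0 + 4 + 1 = 5.
By inclusion–exclusion the count is 286 − 179 + 5 = 112.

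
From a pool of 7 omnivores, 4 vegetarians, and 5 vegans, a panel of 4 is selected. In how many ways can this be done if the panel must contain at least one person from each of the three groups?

With no constraint there are C(16,4) = 1820 possible selections.
Subtract selections that omit an entire group: no omnivores → C(9,4) = 126; no vegetarians → C(12,4) = 495; no vegans → C(11,4) = 330.
Add back selections omitting two groups (i.e. drawn from a single group): C(7,4) + C(4,4) + C(5,4) = 41.
By inclusion–exclusion: 1820 − 951 + 41 = 910.

910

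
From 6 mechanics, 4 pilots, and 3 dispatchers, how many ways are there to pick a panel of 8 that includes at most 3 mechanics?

531

Split by how many mechanics are chosen (0 through 3).
Sum: C(6,0)·C(7,8) + C(6,1)·C(7,7) + C(6,2)·C(7,6) + C(6,3)·C(7,5) = 0 + 6 + 105 + 420 = 531.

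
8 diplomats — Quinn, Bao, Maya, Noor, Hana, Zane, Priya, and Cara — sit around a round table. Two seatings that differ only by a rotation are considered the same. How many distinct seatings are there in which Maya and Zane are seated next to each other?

1440

Glue Maya and Zane into a block (2 internal orders). Seating 7 units around a circle gives (6)! arrangements.
So 2 × (6)! = 2 × 720 = 1440.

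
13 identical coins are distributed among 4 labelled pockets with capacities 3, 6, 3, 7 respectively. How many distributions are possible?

64

Ignoring the caps, the number of non-negative solutions to x_1+…+x_4 = 13 is C(16,3) = 560.
Subtract solutions that violate a single cap (substitute x_i' = x_i − (cap_i+1)): x_1 ≥ 4 gives C(12,3) = 220; x_2 ≥ 7 gives C(9,3) = 84; x_3 ≥ 4 gives C(12,3) = 220; x_4 ≥ 8 gives C(8,3) = 56. Together 580.
Add back pairs where two caps are both exceeded: 10 + 56 + 4 + 10 + 0 + 4 = 84.
By inclusion–exclusion the count is 560 − 580 + 84 = 64.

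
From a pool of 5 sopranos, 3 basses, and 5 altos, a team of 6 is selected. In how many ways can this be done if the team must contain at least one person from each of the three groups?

1450

With no constraint there are C(13,6) = 1716 possible selections.
Selections missing a whole group: no sopranos → C(8,6) = 28; no basses → C(10,6) = 210; no altos → C(8,6) = 28.
Add back selections omitting two groups (i.e. drawn from a single group): C(5,6) + C(3,6) + C(5,6) = 0.
By inclusion–exclusion: 1716 − 266 + 0 = 1450.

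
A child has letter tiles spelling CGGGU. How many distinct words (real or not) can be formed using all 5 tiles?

20

Letter multiplicities in CGGGU: C×1, G×3, U×1.
So there are 5! / (3!) = 20 distinguishable arrangements.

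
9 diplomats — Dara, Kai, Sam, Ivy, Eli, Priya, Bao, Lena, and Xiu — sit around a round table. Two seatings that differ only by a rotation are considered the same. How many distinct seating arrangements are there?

40320

Fix one person's seat to break rotational symmetry; the remaining 8 people can be arranged in (8)! = 40320 ways.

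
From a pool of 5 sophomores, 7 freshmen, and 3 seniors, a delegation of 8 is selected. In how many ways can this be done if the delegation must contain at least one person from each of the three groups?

5894

Total 8-person selections from all 15: C(15,8) = 6435.
Selections missing a whole group: no sophomores → C(10,8) = 45; no freshmen → C(8,8) = 1; no seniors → C(12,8) = 495.
Add back selections omitting two groups (i.e. drawn from a single group): C(5,8) + C(7,8) + C(3,8) = 0.
By inclusion–exclusion: 6435 − 541 + 0 = 5894.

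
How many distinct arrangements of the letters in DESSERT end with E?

Fix E in the last position and arrange the remaining 6 letters.
Those 6 letters have S appearing twice, giving (6)!/(2!) = 360.

360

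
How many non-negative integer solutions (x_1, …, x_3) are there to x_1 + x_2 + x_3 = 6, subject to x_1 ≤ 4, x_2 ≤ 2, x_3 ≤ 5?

Ignoring the caps, the number of non-negative solutions to x_1+…+x_3 = 6 is C(8,2) = 28.
Subtract solutions that violate a single cap (substitute x_i' = x_i − (cap_i+1)): x_1 ≥ 5 gives C(3,2) = 3; x_2 ≥ 3 gives C(5,2) = 10; x_3 ≥ 6 gives C(2,2) = 1. Together 14.
No two caps can be exceeded simultaneously, so the pair terms are all 0.
By inclusion–exclusion the count is 28 − 14 + 0 = 14.

14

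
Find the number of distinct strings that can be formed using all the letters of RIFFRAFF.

The 8 letters of RIFFRAFF have repeats: F appearing 4 times and R appearing twice.
The number of distinct arrangements is 8!/(4!·2!) = 40320/48 = 840.

840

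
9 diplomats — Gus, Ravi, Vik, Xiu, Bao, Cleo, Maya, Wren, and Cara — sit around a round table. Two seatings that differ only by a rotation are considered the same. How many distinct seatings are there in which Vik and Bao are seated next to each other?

10080

Glue Vik and Bao into a block (2 internal orders). Seating 8 units around a circle gives (7)! arrangements.
So 2 × (7)! = 2 × 5040 = 10080.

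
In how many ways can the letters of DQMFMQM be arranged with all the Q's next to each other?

120

Treat the 2 copies of Q as a single block. The multiset to arrange is then {QQ, D, F, M, M, M}, 6 items in all.
That gives (6)!/(3!) = 120 arrangements.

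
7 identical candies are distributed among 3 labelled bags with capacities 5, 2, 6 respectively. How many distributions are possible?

By stars and bars, unrestricted non-negative solutions to x_1+…+x_3 = 7 number C(7+2,2) = 36.
Subtract solutions that violate a single cap (substitute x_i' = x_i − (cap_i+1)): x_1 ≥ 6 gives C(3,2) = 3; x_2 ≥ 3 gives C(6,2) = 15; x_3 ≥ 7 gives C(2,2) = 1. Together 19.
No two caps can be exceeded simultaneously, so the pair terms are all 0.
By inclusion–exclusion the count is 36 − 19 + 0 = 17.

17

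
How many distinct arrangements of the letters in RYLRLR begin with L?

20

Fix L in the first position and arrange the remaining 5 letters.
Those 5 letters have R appearing 3 times, giving (5)!/(3!) = 20.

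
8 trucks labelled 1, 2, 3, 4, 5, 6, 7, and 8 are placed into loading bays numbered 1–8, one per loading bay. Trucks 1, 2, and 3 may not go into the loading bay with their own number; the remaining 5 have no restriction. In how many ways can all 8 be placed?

27240

Let Aᵢ (for i ∈ {1, 2, 3}) be the placements that put truck i in its forbidden loading bay. Any j of these fix j positions, leaving (8−j)! ways to fill the rest, and there are C(3,j) ways to pick which j.
By inclusion–exclusion, the number of valid placements is Σ_{j=0}^{3} (−1)^j C(3,j)·(8−j)!.
Computing: 40320 − 15120 + 2160 − 120 = 27240.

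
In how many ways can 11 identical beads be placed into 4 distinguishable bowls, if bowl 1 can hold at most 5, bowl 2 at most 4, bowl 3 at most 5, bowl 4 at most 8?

By stars and bars, unrestricted non-negative solutions to x_1+…+x_4 = 11 number C(11+3,3) = 364.
Subtract solutions that violate a single cap (substitute x_i' = x_i − (cap_i+1)): x_1 ≥ 6 gives C(8,3) = 56; x_2 ≥ 5 gives C(9,3) = 84; x_3 ≥ 6 gives C(8,3) = 56; x_4 ≥ 9 gives C(5,3) = 10. Together 206.
Add back pairs where two caps are both exceeded: 1 + 0 + 0 + 1 + 0 + 0 = 2.
By inclusion–exclusion the count is 364 − 206 + 2 = 160.

160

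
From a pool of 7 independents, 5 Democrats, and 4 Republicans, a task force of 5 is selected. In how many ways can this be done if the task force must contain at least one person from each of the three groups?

Total 5-person selections from all 16: C(16,5) = 4368.
Subtract selections that omit an entire group: no independents → C(9,5) = 126; no Democrats → C(11,5) = 462; no Republicans → C(12,5) = 792.
Add back selections omitting two groups (i.e. drawn from a single group): C(7,5) + C(5,5) + C(4,5) = 22.
By inclusion–exclusion: 4368 − 1380 + 22 = 3010.

3010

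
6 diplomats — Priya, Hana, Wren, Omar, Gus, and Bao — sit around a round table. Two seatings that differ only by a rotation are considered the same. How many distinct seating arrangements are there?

Around a circle, 6 distinct people have 6!/6 = (5)! = 120 rotationally distinct seatings.

120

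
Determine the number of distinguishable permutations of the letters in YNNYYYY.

21

Letter multiplicities in YNNYYYY: N×2, Y×5.
So there are 7! / (5!·2!) = 21 distinguishable arrangements.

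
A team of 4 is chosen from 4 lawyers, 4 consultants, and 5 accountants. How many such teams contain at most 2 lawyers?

678

Split by how many lawyers are chosen (0 through 2).
Sum: C(4,0)·C(9,4) + C(4,1)·C(9,3) + C(4,2)·C(9,2) = 126 + 336 + 216 = 678.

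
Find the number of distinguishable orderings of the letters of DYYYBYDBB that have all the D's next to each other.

Treat the 2 copies of D as a single block. The multiset to arrange is then {DD, B, B, B, Y, Y, Y, Y}, 8 items in all.
That gives (8)!/(4!·3!) = 280 arrangements.

280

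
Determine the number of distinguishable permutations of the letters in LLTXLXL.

105

Letter multiplicities in LLTXLXL: L×4, T×1, X×2.
The number of distinct arrangements is 7!/(4!·2!) = 5040/48 = 105.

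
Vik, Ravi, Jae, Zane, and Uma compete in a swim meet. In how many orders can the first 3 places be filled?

This is an ordered selection of 3 from 5: P(5,3).
That gives 5 × 4 × 3 = 60.

60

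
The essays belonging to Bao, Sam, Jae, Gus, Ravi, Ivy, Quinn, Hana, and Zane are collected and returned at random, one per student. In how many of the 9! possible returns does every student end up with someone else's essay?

Count assignments avoiding every fixed point. For any j of the 9 students fixed to their own essay, the other 9−j can be arranged in (9−j)! ways.
By inclusion–exclusion this is Σ_{j=0}^{9} (−1)^j C(9,j)·(9−j)!.
Computing: 362880 − 362880 + 181440 − 60480 + 15120 − 3024 + 504 − 72 + 9 − 1 = 133496.

133496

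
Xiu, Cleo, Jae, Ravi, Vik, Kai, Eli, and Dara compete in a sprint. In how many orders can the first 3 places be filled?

336

This is an ordered selection of 3 from 8: P(8,3).
That gives 8 × 7 × 6 = 336.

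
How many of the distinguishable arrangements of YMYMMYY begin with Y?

20

With the first slot taken by Y, it remains to arrange the other 6 letters (MYMMYY).
Those 6 letters have M appearing 3 times and Y appearing 3 times, giving (6)!/(3!·3!) = 20.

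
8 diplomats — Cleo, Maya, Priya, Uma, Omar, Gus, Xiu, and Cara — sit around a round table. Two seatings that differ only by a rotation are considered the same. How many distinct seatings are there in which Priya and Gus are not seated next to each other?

3600

All circular seatings of 8 people number (7)! = 5040.
Those with Priya next to Gus: fuse the pair into one unit and seat 7 units around a circle — 2·(6)! = 1440.
Subtracting, 5040 − 1440 = 3600.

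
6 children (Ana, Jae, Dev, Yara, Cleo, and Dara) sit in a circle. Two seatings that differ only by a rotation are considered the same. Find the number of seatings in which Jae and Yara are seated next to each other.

Glue Jae and Yara into a block (2 internal orders). Seating 5 units around a circle gives (4)! arrangements.
So 2 × (4)! = 2 × 24 = 48.

48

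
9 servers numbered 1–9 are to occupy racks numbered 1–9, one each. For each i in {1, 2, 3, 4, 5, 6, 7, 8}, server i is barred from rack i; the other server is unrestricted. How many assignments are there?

Let Aᵢ (for 1 ≤ i ≤ 8) be the placements that put server i in its forbidden rack. Any j of these fix j positions, leaving (9−j)! ways to fill the rest, and there are C(8,j) ways to pick which j.
By inclusion–exclusion, the number of valid placements is Σ_{j=0}^{8} (−1)^j C(8,j)·(9−j)!.
Computing: 362880 − 322560 + 141120 − 40320 + 8400 − 1344 + 168 − 16 + 1 = 148329.

148329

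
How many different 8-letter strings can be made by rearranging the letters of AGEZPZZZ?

AGEZPZZZ has 8 letters with Z appearing 4 times.
So there are 8! / (4!) = 1680 distinguishable arrangements.

1680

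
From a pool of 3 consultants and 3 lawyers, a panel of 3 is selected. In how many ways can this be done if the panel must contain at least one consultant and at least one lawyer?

18

With no constraint there are C(6,3) = 20 possible selections.
Subtract selections that omit an entire group: no consultants → C(3,3) = 1; no lawyers → C(3,3) = 1.
Both groups omitted at once is impossible, so 20 − 2 = 18.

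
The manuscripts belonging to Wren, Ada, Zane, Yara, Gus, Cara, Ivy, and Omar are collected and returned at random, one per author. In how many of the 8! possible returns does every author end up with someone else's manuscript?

This is the derangement count D_8: permutations of 8 items with no fixed point.
By inclusion–exclusion this is Σ_{j=0}^{8} (−1)^j C(8,j)·(8−j)!.
Computing: 40320 − 40320 + 20160 − 6720 + 1680 − 336 + 56 − 8 + 1 = 14833.

14833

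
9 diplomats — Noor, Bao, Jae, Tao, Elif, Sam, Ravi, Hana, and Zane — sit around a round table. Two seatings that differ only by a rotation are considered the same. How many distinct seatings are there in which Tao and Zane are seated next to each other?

10080

Treat {Tao, Zane} as one unit (2 internal orders) and seat the resulting 8 units around the table: (7)! circular arrangements.
So 2 × (7)! = 2 × 5040 = 10080.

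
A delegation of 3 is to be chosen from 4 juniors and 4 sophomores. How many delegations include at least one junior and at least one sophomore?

48

Unrestricted: C(8,3) = 56 ways to pick any 3 of the 8.
Subtract selections that omit an entire group: no juniors → C(4,3) = 4; no sophomores → C(4,3) = 4.
Both groups omitted at once is impossible, so 56 − 8 = 48.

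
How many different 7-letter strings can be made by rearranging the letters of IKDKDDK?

The 7 letters of IKDKDDK have repeats: D appearing 3 times and K appearing 3 times.
Dividing 7! = 5040 by 3!·3! = 36 for the repeated letters gives 140.

140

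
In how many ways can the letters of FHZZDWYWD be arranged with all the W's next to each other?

Treat the 2 copies of W as a single block. The multiset to arrange is then {WW, D, D, F, H, Y, Z, Z}, 8 items in all.
That gives (8)!/(2!·2!) = 10080 arrangements.

10080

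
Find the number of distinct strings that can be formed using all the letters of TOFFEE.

TOFFEE has 6 letters with E appearing twice and F appearing twice.
Dividing 6! = 720 by 2!·2! = 4 for the repeated letters gives 180.

180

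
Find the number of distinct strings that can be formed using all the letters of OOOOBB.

Letter multiplicities in OOOOBB: B×2, O×4.
Dividing 6! = 720 by 4!·2! = 48 for the repeated letters gives 15.

15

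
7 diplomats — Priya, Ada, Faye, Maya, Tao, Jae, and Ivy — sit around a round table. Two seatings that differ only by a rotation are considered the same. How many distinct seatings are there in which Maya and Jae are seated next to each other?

240

Treat {Maya, Jae} as one unit (2 internal orders) and seat the resulting 6 units around the table: (5)! circular arrangements.
So 2 × (5)! = 2 × 120 = 240.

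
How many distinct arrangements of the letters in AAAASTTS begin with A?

210

Fix A in the first position and arrange the remaining 7 letters.
Those 7 letters have A appearing 3 times, S appearing twice, and T appearing twice, giving (7)!/(3!·2!·2!) = 210.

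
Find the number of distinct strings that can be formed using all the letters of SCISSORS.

The 8 letters of SCISSORS have repeats: S appearing 4 times.
Dividing 8! = 40320 by 4! = 24 for the repeated letters gives 1680.

1680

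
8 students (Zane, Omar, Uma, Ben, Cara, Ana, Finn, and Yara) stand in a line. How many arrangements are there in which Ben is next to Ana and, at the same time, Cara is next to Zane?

2880

Treat {Ben,Ana} as one block (2 orders) and {Cara,Zane} as another (2 orders).
That leaves 6 units to arrange: 2 × 2 × 6! = 4 × 720 = 2880.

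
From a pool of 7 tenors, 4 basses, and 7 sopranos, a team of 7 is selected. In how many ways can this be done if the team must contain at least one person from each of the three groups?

27734

Total 7-person selections from all 18: C(18,7) = 31824.
Selections missing a whole group: no tenors → C(11,7) = 330; no basses → C(14,7) = 3432; no sopranos → C(11,7) = 330.
Add back selections omitting two groups (i.e. drawn from a single group): C(7,7) + C(4,7) + C(7,7) = 2.
By inclusion–exclusion: 31824 − 4092 + 2 = 27734.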